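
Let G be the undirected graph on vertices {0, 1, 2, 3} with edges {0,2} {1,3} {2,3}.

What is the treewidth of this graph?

A width-1 tree decomposition is:
Bags: B1 = {0, 2}  B2 = {2, 3}  B3 = {1, 3}
Tree: B1–B2, B2–B3
Each bag holds 2 vertices, so the decomposition has width 1, which upper-bounds the treewidth. Any graph with an edge has treewidth ≥ 1, and G has the edge 0–2. The upper and lower bounds meet at 1, so that is the treewidth.

1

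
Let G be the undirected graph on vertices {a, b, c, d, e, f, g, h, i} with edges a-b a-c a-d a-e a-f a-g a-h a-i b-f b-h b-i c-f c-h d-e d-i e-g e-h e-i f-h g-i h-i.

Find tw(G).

3

A width-3 tree decomposition is:
Bags: B1 = {a, e, h, i}  B2 = {a, b, h, i}  B3 = {a, d, e, i}  B4 = {a, b, f, h}  B5 = {a, c, f, h}  B6 = {a, e, g, i}
Tree: B1–B2, B1–B3, B2–B4, B4–B5, B3–B6
Each bag holds 4 vertices, so the decomposition has width 3, which upper-bounds the treewidth. For the lower bound, the 4 vertices {a, d, e, i} are pairwise adjacent, and any tree decomposition puts a clique entirely inside one bag — forcing width ≥ 3. Combining the bounds, tw(G) = 3.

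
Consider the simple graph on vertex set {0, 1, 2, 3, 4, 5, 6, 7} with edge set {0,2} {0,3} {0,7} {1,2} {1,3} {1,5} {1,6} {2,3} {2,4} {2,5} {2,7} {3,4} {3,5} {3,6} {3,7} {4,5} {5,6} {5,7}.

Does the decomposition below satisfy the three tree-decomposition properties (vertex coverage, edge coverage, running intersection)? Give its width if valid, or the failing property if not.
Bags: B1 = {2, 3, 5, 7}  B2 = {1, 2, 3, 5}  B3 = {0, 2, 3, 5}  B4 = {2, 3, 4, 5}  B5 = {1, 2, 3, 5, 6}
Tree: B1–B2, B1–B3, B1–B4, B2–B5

No — edge (7,0) lies in no bag.

A tree decomposition must satisfy three properties: every vertex lies in some bag; for every edge, both endpoints lie together in some bag; and for every vertex, the bags containing it form a connected subtree. Here edge (7,0) lies in no bag, so the decomposition is invalid.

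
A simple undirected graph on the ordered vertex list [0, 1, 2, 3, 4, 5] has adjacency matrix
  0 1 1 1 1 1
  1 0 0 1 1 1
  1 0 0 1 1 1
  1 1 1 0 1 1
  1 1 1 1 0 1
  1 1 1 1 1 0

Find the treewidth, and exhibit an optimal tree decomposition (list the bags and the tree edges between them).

Treewidth 4.
Bags: B1 = {0, 2, 3, 4, 5}  B2 = {0, 1, 3, 4, 5}
Tree: B1–B2

The largest bag has 5 vertices, giving width 4; this decomposition certifies tw(G) ≤ 4. Conversely, {0, 1, 3, 4, 5} is a clique of size 5, and the vertices of any clique must share a bag in every tree decomposition; so some bag has ≥ 5 vertices and tw(G) ≥ 4. Combining the bounds, tw(G) = 4.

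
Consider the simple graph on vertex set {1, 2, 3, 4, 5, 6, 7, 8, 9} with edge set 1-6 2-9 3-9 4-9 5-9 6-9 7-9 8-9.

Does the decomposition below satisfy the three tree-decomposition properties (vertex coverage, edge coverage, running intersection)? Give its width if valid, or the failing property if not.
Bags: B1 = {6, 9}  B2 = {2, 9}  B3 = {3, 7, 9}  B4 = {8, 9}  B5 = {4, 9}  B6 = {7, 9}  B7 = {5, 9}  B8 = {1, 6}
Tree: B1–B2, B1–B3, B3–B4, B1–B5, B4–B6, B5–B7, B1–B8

No — bags containing vertex 7 are not connected in the tree.

A tree decomposition must satisfy three properties: every vertex lies in some bag; for every edge, both endpoints lie together in some bag; and for every vertex, the bags containing it form a connected subtree. Here bags containing vertex 7 are not connected in the tree, so the decomposition is invalid.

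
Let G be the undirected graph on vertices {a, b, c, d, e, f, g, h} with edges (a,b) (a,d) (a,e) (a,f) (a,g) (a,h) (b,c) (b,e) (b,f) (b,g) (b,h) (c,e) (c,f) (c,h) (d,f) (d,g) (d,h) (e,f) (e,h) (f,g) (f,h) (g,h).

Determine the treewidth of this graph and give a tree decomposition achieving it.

Treewidth 4.
Bags: B1 = {a, d, f, g, h}  B2 = {a, b, f, g, h}  B3 = {a, b, e, f, h}  B4 = {b, c, e, f, h}
Tree: B1–B2, B2–B3, B3–B4

Every bag has size at most 5, so the width is 5 − 1 = 4 and tw(G) ≤ 4. For the lower bound, the 5 vertices {a, d, f, g, h} are pairwise adjacent, and any tree decomposition puts a clique entirely inside one bag — forcing width ≥ 4. Combining the bounds, tw(G) = 4.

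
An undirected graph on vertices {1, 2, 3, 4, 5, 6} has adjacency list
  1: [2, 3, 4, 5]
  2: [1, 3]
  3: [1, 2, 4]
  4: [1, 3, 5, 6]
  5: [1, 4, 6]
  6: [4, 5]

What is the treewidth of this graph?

2

A width-2 tree decomposition is:
Bags: B1 = {1, 3, 4}  B2 = {1, 4, 5}  B3 = {1, 2, 3}  B4 = {4, 5, 6}
Tree: B1–B2, B1–B3, B2–B4
Each bag holds 3 vertices, so the decomposition has width 2, which upper-bounds the treewidth. For the lower bound, the 3 vertices {1, 2, 3} are pairwise adjacent, and any tree decomposition puts a clique entirely inside one bag — forcing width ≥ 2. Hence tw(G) = 2 exactly.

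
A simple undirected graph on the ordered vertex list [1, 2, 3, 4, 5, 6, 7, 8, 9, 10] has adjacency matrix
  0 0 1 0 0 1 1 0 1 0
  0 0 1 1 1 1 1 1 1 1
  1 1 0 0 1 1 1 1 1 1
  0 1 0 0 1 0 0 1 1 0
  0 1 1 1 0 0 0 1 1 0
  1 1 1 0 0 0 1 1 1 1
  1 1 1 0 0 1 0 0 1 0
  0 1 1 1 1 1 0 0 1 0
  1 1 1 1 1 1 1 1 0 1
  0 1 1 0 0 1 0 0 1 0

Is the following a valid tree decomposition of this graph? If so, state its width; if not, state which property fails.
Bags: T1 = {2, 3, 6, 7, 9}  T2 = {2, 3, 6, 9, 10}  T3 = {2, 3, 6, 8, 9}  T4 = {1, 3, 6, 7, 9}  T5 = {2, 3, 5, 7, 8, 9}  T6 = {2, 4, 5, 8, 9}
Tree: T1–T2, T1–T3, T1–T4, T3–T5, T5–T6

No — bags containing vertex 7 are not connected in the tree.

A tree decomposition must satisfy three properties: every vertex lies in some bag; for every edge, both endpoints lie together in some bag; and for every vertex, the bags containing it form a connected subtree. Here bags containing vertex 7 are not connected in the tree, so the decomposition is invalid.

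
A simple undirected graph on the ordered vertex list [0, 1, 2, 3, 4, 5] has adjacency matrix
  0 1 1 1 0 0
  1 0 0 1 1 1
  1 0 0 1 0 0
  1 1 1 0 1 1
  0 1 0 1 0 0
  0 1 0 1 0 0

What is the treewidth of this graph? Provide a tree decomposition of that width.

Treewidth 2.
Bags: B1 = {0, 1, 3}  B2 = {1, 3, 4}  B3 = {1, 3, 5}  B4 = {0, 2, 3}
Tree: B1–B2, B2–B3, B1–B4

Each bag holds 3 vertices, so the decomposition has width 2, which upper-bounds the treewidth. On the other hand G contains the 3-clique {0, 1, 3}. A clique must lie in a single bag of any decomposition, so no decomposition can have width below 2. Therefore the treewidth is 2.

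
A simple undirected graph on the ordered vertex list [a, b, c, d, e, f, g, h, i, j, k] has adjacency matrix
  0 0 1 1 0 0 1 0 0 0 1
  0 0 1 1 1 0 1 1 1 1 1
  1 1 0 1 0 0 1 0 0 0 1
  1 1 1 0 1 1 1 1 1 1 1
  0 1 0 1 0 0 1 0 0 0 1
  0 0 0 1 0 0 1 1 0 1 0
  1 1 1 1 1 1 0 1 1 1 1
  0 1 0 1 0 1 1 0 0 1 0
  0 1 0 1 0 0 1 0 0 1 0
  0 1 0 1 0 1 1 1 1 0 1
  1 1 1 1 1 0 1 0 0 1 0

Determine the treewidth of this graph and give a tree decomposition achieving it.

Treewidth 4.
Bags: B1 = {b, d, g, j, k}  B2 = {b, d, g, h, j}  B3 = {b, c, d, g, k}  B4 = {b, d, g, i, j}  B5 = {d, f, g, h, j}  B6 = {b, d, e, g, k}  B7 = {a, c, d, g, k}
Tree: B1–B2, B1–B3, B2–B4, B2–B5, B3–B6, B3–B7

Every bag has size at most 5, so the width is 5 − 1 = 4 and tw(G) ≤ 4. On the other hand G contains the 5-clique {a, c, d, g, k}. A clique must lie in a single bag of any decomposition, so no decomposition can have width below 4. Therefore the treewidth is 4.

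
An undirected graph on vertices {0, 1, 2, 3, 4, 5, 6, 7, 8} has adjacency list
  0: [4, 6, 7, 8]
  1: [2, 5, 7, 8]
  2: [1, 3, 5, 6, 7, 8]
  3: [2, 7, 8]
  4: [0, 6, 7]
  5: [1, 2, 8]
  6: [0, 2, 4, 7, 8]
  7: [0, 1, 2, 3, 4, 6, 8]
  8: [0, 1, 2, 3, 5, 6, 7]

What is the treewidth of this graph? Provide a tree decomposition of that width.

Treewidth 3.
Bags: B1 = {2, 6, 7, 8}  B2 = {2, 3, 7, 8}  B3 = {0, 6, 7, 8}  B4 = {0, 4, 6, 7}  B5 = {1, 2, 7, 8}  B6 = {1, 2, 5, 8}
Tree: B1–B2, B1–B3, B3–B4, B1–B5, B5–B6

Each bag holds 4 vertices, so the decomposition has width 3, which upper-bounds the treewidth. On the other hand G contains the 4-clique {1, 2, 5, 8}. A clique must lie in a single bag of any decomposition, so no decomposition can have width below 3. Hence tw(G) = 3 exactly.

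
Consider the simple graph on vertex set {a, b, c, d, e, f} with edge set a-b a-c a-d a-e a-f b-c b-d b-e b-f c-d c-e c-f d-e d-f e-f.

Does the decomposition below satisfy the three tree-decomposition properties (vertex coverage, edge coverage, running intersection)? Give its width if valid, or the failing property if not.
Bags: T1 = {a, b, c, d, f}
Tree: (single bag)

A tree decomposition must satisfy three properties: every vertex lies in some bag; for every edge, both endpoints lie together in some bag; and for every vertex, the bags containing it form a connected subtree. Here vertex e appears in no bag, so the decomposition is invalid.

No — vertex e appears in no bag.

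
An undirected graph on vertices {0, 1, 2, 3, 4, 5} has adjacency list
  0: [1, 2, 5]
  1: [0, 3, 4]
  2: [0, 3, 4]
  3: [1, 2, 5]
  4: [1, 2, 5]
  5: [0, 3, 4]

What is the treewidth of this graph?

3

A width-3 tree decomposition is:
Bags: B1 = {0, 3, 4, 5}  B2 = {0, 1, 3, 4}  B3 = {0, 2, 3, 4}
Tree: B1–B2, B2–B3
Each bag holds 4 vertices, so the decomposition has width 3, which upper-bounds the treewidth. For the lower bound: the 4 vertex sets {3,5}, {1,4}, {0}, {2} are disjoint, each induces a connected subgraph, and every pair is joined by at least one edge of G. Contracting each set to a single vertex therefore yields K_{4} as a minor, and since treewidth is minor-monotone, tw(G) ≥ tw(K_{4}) = 3. Combining the bounds, tw(G) = 3.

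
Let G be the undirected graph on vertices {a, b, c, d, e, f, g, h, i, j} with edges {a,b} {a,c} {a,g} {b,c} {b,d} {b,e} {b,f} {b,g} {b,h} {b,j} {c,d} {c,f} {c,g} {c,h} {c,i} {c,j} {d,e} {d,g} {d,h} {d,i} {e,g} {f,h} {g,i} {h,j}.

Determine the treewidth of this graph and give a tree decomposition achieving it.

Treewidth 3.
One such decomposition:
Bags: B1 = {b, c, d, h}  B2 = {b, c, d, g}  B3 = {b, c, f, h}  B4 = {b, c, h, j}  B5 = {c, d, g, i}  B6 = {b, d, e, g}  B7 = {a, b, c, g}
Tree: B1–B2, B1–B3, B1–B4, B2–B5, B2–B6, B2–B7

Each bag holds 4 vertices, so the decomposition has width 3, which upper-bounds the treewidth. Conversely, {b, d, e, g} is a clique of size 4, and the vertices of any clique must share a bag in every tree decomposition; so some bag has ≥ 4 vertices and tw(G) ≥ 3. Combining the bounds, tw(G) = 3.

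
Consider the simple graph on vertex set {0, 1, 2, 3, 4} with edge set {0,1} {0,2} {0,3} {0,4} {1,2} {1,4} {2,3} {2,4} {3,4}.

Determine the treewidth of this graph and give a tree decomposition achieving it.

Each bag holds 4 vertices, so the decomposition has width 3, which upper-bounds the treewidth. On the other hand G contains the 4-clique {0, 1, 2, 4}. A clique must lie in a single bag of any decomposition, so no decomposition can have width below 3. The upper and lower bounds meet at 3, so that is the treewidth.

Treewidth 3.
One optimal decomposition is:
Bags: B1 = {0, 2, 3, 4}  B2 = {0, 1, 2, 4}
Tree: B1–B2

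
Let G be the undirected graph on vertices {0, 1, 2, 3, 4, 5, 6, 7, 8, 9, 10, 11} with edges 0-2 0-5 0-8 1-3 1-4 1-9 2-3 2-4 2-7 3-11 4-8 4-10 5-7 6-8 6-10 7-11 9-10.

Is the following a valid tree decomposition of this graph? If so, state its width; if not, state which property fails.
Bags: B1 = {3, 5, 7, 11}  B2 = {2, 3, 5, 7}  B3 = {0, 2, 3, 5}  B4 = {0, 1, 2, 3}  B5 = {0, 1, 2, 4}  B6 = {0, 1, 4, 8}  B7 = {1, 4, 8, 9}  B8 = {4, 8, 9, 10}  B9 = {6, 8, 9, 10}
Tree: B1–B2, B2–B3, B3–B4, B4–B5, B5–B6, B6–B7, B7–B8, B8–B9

Yes; width 3.

Vertex coverage: the bags together contain {0, 1, 2, 3, 4, 5, 6, 7, 8, 9, 10, 11}, the full vertex set. Edge coverage: each edge of G has both endpoints in at least one bag. Running intersection: for every vertex, the bags containing it form a connected subtree. All three properties hold, so this is a valid tree decomposition of width max|bag| − 1 = 3, and hence tw(G) ≤ 3.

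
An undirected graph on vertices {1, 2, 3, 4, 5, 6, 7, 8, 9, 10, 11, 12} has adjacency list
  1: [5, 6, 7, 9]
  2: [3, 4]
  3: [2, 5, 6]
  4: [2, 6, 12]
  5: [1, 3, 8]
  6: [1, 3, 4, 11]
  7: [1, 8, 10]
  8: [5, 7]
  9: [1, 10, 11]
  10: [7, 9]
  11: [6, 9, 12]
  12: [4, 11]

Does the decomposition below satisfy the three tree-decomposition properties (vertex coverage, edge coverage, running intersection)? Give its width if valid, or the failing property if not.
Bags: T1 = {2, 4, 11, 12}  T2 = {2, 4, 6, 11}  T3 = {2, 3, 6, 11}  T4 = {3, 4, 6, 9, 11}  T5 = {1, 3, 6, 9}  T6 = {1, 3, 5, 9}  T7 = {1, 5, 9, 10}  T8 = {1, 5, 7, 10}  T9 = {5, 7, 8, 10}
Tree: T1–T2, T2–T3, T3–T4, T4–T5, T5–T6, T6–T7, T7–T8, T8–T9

A tree decomposition must satisfy three properties: every vertex lies in some bag; for every edge, both endpoints lie together in some bag; and for every vertex, the bags containing it form a connected subtree. Here bags containing vertex 4 are not connected in the tree, so the decomposition is invalid.

No — bags containing vertex 4 are not connected in the tree.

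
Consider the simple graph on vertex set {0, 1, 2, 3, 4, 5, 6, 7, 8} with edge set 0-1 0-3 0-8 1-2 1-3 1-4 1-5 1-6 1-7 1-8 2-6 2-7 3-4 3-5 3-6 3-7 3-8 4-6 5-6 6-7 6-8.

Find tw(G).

3

A width-3 tree decomposition is:
Bags: B1 = {1, 3, 4, 6}  B2 = {1, 3, 6, 8}  B3 = {1, 3, 5, 6}  B4 = {1, 3, 6, 7}  B5 = {1, 2, 6, 7}  B6 = {0, 1, 3, 8}
Tree: B1–B2, B2–B3, B3–B4, B4–B5, B2–B6
The largest bag has 4 vertices, giving width 3; this decomposition certifies tw(G) ≤ 3. Conversely, {1, 2, 6, 7} is a clique of size 4, and the vertices of any clique must share a bag in every tree decomposition; so some bag has ≥ 4 vertices and tw(G) ≥ 3. Combining the bounds, tw(G) = 3.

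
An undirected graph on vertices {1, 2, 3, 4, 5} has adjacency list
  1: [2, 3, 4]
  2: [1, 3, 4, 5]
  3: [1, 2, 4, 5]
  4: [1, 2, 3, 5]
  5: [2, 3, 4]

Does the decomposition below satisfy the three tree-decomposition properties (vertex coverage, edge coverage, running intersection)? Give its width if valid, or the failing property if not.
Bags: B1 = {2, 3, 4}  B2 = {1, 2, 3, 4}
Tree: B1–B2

A tree decomposition must satisfy three properties: every vertex lies in some bag; for every edge, both endpoints lie together in some bag; and for every vertex, the bags containing it form a connected subtree. Here vertex 5 appears in no bag, so the decomposition is invalid.

No — vertex 5 appears in no bag.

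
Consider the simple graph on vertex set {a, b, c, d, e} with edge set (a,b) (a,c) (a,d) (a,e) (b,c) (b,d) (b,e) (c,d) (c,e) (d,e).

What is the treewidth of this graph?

4

A width-4 tree decomposition is:
Bags: B1 = {a, b, c, d, e}
Tree: (single bag)
A single bag containing all 5 vertices is trivially a valid decomposition of width 4. On the other hand G contains the 5-clique {a, b, c, d, e}. A clique must lie in a single bag of any decomposition, so no decomposition can have width below 4. Combining the bounds, tw(G) = 4.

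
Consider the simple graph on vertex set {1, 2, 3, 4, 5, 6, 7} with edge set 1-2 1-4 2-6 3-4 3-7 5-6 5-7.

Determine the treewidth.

2

A width-2 tree decomposition is:
Bags: B1 = {3, 5, 7}  B2 = {3, 4, 5}  B3 = {1, 4, 5}  B4 = {1, 2, 5}  B5 = {2, 5, 6}
Tree: B1–B2, B2–B3, B3–B4, B4–B5
Each bag holds 3 vertices, so the decomposition has width 2, which upper-bounds the treewidth. Since 5–7–3–4–1–2–6–5 is a cycle in G, G is not acyclic. Forests are exactly the graphs of treewidth ≤ 1, so tw(G) ≥ 2. Combining the bounds, tw(G) = 2.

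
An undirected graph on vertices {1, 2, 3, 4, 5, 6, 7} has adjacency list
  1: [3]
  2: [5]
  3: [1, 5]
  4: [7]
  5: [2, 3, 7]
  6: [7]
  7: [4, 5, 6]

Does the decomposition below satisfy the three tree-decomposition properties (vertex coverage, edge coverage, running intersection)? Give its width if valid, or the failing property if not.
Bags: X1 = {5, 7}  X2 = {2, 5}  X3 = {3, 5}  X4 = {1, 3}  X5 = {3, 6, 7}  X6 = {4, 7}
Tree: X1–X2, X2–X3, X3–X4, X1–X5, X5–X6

A tree decomposition must satisfy three properties: every vertex lies in some bag; for every edge, both endpoints lie together in some bag; and for every vertex, the bags containing it form a connected subtree. Here bags containing vertex 3 are not connected in the tree, so the decomposition is invalid.

No — bags containing vertex 3 are not connected in the tree.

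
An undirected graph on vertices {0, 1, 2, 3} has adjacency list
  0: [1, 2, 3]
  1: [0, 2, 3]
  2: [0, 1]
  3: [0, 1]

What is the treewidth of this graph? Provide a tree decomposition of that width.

Every bag has size at most 3, so the width is 3 − 1 = 2 and tw(G) ≤ 2. Conversely, {0, 1, 2} is a clique of size 3, and the vertices of any clique must share a bag in every tree decomposition; so some bag has ≥ 3 vertices and tw(G) ≥ 2. Therefore the treewidth is 2.

Treewidth 2.
One such decomposition:
Bags: B1 = {0, 1, 3}  B2 = {0, 1, 2}
Tree: B1–B2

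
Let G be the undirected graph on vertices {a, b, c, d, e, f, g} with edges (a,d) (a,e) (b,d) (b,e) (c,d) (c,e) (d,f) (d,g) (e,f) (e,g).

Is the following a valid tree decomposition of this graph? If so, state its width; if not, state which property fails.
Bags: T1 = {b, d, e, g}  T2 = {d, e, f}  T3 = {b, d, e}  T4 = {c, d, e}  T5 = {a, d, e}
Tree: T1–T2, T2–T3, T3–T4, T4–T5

No — bags containing vertex b are not connected in the tree.

A tree decomposition must satisfy three properties: every vertex lies in some bag; for every edge, both endpoints lie together in some bag; and for every vertex, the bags containing it form a connected subtree. Here bags containing vertex b are not connected in the tree, so the decomposition is invalid.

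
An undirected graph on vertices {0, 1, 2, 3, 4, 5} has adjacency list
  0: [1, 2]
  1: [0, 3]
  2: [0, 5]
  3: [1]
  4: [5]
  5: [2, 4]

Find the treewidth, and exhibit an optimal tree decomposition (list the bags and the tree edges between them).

Each bag holds 2 vertices, so the decomposition has width 1, which upper-bounds the treewidth. Since G has at least one edge (e.g. 3–1), it is not an edgeless graph, so tw(G) ≥ 1. The upper and lower bounds meet at 1, so that is the treewidth.

Treewidth 1.
One optimal decomposition is:
Bags: B1 = {1, 3}  B2 = {0, 1}  B3 = {0, 2}  B4 = {2, 5}  B5 = {4, 5}
Tree: B1–B2, B2–B3, B3–B4, B4–B5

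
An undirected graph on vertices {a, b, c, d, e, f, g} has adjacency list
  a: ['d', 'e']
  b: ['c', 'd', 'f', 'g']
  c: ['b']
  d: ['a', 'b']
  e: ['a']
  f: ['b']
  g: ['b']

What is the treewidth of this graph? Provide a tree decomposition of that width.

Treewidth 1.
Bags: B1 = {a, d}  B2 = {b, d}  B3 = {a, e}  B4 = {b, f}  B5 = {b, g}  B6 = {b, c}
Tree: B1–B2, B1–B3, B2–B4, B4–B5, B4–B6

The largest bag has 2 vertices, giving width 1; this decomposition certifies tw(G) ≤ 1. Since G has at least one edge (e.g. d–a), it is not an edgeless graph, so tw(G) ≥ 1. Hence tw(G) = 1 exactly.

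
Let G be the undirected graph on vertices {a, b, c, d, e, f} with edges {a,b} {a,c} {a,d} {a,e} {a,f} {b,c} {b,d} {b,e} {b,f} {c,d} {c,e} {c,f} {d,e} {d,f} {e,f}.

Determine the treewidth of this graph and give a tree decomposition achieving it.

Treewidth 5.
Bags: B1 = {a, b, c, d, e, f}
Tree: (single bag)

With just one bag of size 6, the width is 6 − 1 = 5, so tw(G) ≤ 5. Conversely, {a, b, c, d, e, f} is a clique of size 6, and the vertices of any clique must share a bag in every tree decomposition; so some bag has ≥ 6 vertices and tw(G) ≥ 5. Therefore the treewidth is 5.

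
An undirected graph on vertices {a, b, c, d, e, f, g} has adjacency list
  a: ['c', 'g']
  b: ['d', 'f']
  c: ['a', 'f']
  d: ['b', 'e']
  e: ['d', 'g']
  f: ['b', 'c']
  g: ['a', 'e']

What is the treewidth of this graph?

A width-2 tree decomposition is:
Bags: B1 = {b, d, f}  B2 = {d, e, f}  B3 = {e, f, g}  B4 = {a, f, g}  B5 = {a, c, f}
Tree: B1–B2, B2–B3, B3–B4, B4–B5
Every bag has size at most 3, so the width is 3 − 1 = 2 and tw(G) ≤ 2. The edges f–b–d–e–g–a–c–f form a cycle, so G is not a tree and its treewidth is at least 2. Hence tw(G) = 2 exactly.

2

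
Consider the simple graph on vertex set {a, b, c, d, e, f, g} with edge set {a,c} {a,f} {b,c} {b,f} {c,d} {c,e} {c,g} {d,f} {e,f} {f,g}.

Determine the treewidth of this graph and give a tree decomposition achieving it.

Treewidth 2.
Bags: B1 = {c, d, f}  B2 = {c, f, g}  B3 = {b, c, f}  B4 = {c, e, f}  B5 = {a, c, f}
Tree: B1–B2, B2–B3, B3–B4, B4–B5

The largest bag has 3 vertices, giving width 2; this decomposition certifies tw(G) ≤ 2. Since f–d–c–g–f is a cycle in G, G is not acyclic. Forests are exactly the graphs of treewidth ≤ 1, so tw(G) ≥ 2. Combining the bounds, tw(G) = 2.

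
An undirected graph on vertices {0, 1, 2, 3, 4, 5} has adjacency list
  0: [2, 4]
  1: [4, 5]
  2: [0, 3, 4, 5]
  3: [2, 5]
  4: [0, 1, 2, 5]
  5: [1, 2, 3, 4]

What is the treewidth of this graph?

A width-2 tree decomposition is:
Bags: B1 = {2, 3, 5}  B2 = {2, 4, 5}  B3 = {1, 4, 5}  B4 = {0, 2, 4}
Tree: B1–B2, B2–B3, B2–B4
Every bag has size at most 3, so the width is 3 − 1 = 2 and tw(G) ≤ 2. On the other hand G contains the 3-clique {1, 4, 5}. A clique must lie in a single bag of any decomposition, so no decomposition can have width below 2. Hence tw(G) = 2 exactly.

2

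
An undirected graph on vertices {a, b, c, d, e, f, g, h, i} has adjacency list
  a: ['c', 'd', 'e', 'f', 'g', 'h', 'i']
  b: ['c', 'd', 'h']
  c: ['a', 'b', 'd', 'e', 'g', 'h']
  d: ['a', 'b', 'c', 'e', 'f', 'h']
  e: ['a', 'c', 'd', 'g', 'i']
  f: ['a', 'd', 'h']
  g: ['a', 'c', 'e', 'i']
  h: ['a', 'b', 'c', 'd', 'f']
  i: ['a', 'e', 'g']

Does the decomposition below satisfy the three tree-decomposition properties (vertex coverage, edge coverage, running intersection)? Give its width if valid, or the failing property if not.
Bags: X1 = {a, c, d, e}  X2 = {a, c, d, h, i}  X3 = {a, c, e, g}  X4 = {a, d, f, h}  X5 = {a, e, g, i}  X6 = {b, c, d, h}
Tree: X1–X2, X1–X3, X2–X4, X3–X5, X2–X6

No — bags containing vertex i are not connected in the tree.

A tree decomposition must satisfy three properties: every vertex lies in some bag; for every edge, both endpoints lie together in some bag; and for every vertex, the bags containing it form a connected subtree. Here bags containing vertex i are not connected in the tree, so the decomposition is invalid.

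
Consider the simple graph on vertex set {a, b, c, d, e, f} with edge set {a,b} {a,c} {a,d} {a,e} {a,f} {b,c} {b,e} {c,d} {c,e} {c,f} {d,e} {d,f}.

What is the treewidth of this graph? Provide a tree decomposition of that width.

Every bag has size at most 4, so the width is 4 − 1 = 3 and tw(G) ≤ 3. For the lower bound, the 4 vertices {a, c, d, e} are pairwise adjacent, and any tree decomposition puts a clique entirely inside one bag — forcing width ≥ 3. Combining the bounds, tw(G) = 3.

Treewidth 3.
One such decomposition:
Bags: B1 = {a, c, d, e}  B2 = {a, b, c, e}  B3 = {a, c, d, f}
Tree: B1–B2, B1–B3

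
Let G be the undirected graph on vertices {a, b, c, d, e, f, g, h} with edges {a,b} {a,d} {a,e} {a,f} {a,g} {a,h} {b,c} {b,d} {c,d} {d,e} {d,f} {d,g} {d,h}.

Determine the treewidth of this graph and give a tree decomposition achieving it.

Treewidth 2.
One optimal decomposition is:
Bags: B1 = {a, d, h}  B2 = {a, b, d}  B3 = {a, d, e}  B4 = {a, d, f}  B5 = {a, d, g}  B6 = {b, c, d}
Tree: B1–B2, B1–B3, B1–B4, B2–B5, B2–B6

Each bag holds 3 vertices, so the decomposition has width 2, which upper-bounds the treewidth. For the lower bound, the 3 vertices {b, c, d} are pairwise adjacent, and any tree decomposition puts a clique entirely inside one bag — forcing width ≥ 2. Hence tw(G) = 2 exactly.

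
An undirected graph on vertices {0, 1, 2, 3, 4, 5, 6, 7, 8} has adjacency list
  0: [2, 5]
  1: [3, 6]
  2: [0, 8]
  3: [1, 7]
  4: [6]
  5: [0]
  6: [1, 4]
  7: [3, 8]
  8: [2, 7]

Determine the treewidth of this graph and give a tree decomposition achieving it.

Treewidth 1.
One optimal decomposition is:
Bags: B1 = {0, 5}  B2 = {0, 2}  B3 = {2, 8}  B4 = {7, 8}  B5 = {3, 7}  B6 = {1, 3}  B7 = {1, 6}  B8 = {4, 6}
Tree: B1–B2, B2–B3, B3–B4, B4–B5, B5–B6, B6–B7, B7–B8

Every bag has size at most 2, so the width is 2 − 1 = 1 and tw(G) ≤ 1. Any graph with an edge has treewidth ≥ 1, and G has the edge 5–0. Hence tw(G) = 1 exactly.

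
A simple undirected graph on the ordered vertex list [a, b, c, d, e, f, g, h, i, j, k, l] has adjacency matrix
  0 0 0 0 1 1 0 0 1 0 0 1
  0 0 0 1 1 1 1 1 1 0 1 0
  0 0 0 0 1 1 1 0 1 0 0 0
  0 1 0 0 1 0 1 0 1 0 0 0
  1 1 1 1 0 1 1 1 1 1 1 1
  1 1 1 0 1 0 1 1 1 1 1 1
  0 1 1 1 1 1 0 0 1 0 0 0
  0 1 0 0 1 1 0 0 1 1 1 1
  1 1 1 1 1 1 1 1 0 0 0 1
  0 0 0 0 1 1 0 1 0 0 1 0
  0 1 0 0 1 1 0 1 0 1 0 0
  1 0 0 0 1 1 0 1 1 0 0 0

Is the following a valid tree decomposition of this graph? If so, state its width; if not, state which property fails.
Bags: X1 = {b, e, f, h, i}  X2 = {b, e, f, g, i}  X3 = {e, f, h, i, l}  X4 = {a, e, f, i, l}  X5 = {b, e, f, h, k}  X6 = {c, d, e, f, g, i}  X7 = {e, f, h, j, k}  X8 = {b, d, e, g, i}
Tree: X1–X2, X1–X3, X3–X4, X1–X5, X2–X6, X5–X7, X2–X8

No — bags containing vertex d are not connected in the tree.

A tree decomposition must satisfy three properties: every vertex lies in some bag; for every edge, both endpoints lie together in some bag; and for every vertex, the bags containing it form a connected subtree. Here bags containing vertex d are not connected in the tree, so the decomposition is invalid.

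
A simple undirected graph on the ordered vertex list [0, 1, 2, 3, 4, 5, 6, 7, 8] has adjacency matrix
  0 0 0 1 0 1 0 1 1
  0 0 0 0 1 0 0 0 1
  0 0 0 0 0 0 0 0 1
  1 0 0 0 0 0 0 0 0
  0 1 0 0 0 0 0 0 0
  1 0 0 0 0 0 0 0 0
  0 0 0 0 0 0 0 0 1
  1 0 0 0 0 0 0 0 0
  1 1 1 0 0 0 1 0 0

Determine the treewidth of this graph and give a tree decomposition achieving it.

Treewidth 1.
One such decomposition:
Bags: B1 = {0, 7}  B2 = {0, 3}  B3 = {0, 8}  B4 = {1, 8}  B5 = {6, 8}  B6 = {0, 5}  B7 = {1, 4}  B8 = {2, 8}
Tree: B1–B2, B1–B3, B3–B4, B4–B5, B2–B6, B4–B7, B5–B8

Each bag holds 2 vertices, so the decomposition has width 1, which upper-bounds the treewidth. G has an edge, so its treewidth is at least 1. Combining the bounds, tw(G) = 1.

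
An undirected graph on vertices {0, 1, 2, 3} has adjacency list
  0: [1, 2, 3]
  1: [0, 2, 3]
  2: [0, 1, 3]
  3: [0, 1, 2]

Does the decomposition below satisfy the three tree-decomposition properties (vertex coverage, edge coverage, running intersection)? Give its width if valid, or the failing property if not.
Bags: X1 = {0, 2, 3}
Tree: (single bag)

No — vertex 1 appears in no bag.

A tree decomposition must satisfy three properties: every vertex lies in some bag; for every edge, both endpoints lie together in some bag; and for every vertex, the bags containing it form a connected subtree. Here vertex 1 appears in no bag, so the decomposition is invalid.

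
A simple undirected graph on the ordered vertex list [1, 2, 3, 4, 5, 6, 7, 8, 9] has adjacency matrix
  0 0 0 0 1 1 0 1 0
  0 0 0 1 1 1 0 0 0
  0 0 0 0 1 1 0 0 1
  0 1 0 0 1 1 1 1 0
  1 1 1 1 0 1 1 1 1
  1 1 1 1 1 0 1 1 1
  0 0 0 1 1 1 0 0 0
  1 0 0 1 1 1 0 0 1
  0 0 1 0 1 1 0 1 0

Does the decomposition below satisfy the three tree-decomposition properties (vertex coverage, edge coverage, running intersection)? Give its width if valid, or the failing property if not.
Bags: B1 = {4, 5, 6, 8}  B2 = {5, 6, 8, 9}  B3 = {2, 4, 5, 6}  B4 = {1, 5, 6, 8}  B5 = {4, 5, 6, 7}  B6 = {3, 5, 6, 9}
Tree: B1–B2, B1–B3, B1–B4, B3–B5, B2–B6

Checking the three conditions: (i) the bags cover all of {1, 2, 3, 4, 5, 6, 7, 8, 9}; (ii) for each edge, some bag contains both endpoints; (iii) the bags containing any fixed vertex form a subtree. All hold, so the decomposition is valid with width 4 − 1 = 3.

Yes; width 3.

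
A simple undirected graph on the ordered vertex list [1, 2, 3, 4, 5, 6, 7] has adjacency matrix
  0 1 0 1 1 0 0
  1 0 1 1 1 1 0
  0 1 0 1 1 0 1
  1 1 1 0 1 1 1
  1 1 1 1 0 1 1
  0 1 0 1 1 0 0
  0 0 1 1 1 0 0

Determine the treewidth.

A width-3 tree decomposition is:
Bags: B1 = {3, 4, 5, 7}  B2 = {2, 3, 4, 5}  B3 = {1, 2, 4, 5}  B4 = {2, 4, 5, 6}
Tree: B1–B2, B2–B3, B3–B4
Each bag holds 4 vertices, so the decomposition has width 3, which upper-bounds the treewidth. For the lower bound, the 4 vertices {1, 2, 4, 5} are pairwise adjacent, and any tree decomposition puts a clique entirely inside one bag — forcing width ≥ 3. Hence tw(G) = 3 exactly.

3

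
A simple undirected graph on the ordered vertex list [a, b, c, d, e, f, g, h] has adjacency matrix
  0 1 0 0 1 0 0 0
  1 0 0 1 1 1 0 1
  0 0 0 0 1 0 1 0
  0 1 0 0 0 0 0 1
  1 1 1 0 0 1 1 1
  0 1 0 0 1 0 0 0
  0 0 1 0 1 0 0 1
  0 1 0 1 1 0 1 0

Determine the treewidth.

A width-2 tree decomposition is:
Bags: B1 = {e, g, h}  B2 = {b, e, h}  B3 = {b, e, f}  B4 = {a, b, e}  B5 = {b, d, h}  B6 = {c, e, g}
Tree: B1–B2, B2–B3, B2–B4, B2–B5, B1–B6
Each bag holds 3 vertices, so the decomposition has width 2, which upper-bounds the treewidth. For the lower bound, the 3 vertices {b, d, h} are pairwise adjacent, and any tree decomposition puts a clique entirely inside one bag — forcing width ≥ 2. Therefore the treewidth is 2.

2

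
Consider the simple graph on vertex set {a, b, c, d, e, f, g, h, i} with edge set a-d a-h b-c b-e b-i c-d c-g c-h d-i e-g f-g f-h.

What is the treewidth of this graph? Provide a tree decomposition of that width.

Treewidth 3.
One optimal decomposition is:
Bags: B1 = {b, e, g, i}  B2 = {b, c, g, i}  B3 = {c, d, g, i}  B4 = {c, d, f, g}  B5 = {c, d, f, h}  B6 = {a, d, f, h}
Tree: B1–B2, B2–B3, B3–B4, B4–B5, B5–B6

Each bag holds 4 vertices, so the decomposition has width 3, which upper-bounds the treewidth. For the lower bound: the 4 vertex sets {b,e,i}, {g}, {c}, {a,d,f,h} are disjoint, each induces a connected subgraph, and every pair is joined by at least one edge of G. Contracting each set to a single vertex therefore yields K_{4} as a minor, and since treewidth is minor-monotone, tw(G) ≥ tw(K_{4}) = 3. Hence tw(G) = 3 exactly.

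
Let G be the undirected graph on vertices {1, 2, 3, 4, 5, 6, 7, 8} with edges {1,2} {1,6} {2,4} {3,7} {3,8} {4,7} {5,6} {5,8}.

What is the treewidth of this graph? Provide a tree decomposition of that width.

Treewidth 2.
One such decomposition:
Bags: B1 = {1, 5, 6}  B2 = {1, 5, 8}  B3 = {1, 3, 8}  B4 = {1, 3, 7}  B5 = {1, 4, 7}  B6 = {1, 2, 4}
Tree: B1–B2, B2–B3, B3–B4, B4–B5, B5–B6

Each bag holds 3 vertices, so the decomposition has width 2, which upper-bounds the treewidth. The edges 1–6–5–8–3–7–4–2–1 form a cycle, so G is not a tree and its treewidth is at least 2. Hence tw(G) = 2 exactly.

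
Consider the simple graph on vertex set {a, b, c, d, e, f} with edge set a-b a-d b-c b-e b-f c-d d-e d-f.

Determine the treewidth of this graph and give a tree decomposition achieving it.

Treewidth 2.
One such decomposition:
Bags: B1 = {b, d, e}  B2 = {b, d, f}  B3 = {a, b, d}  B4 = {b, c, d}
Tree: B1–B2, B2–B3, B3–B4

Every bag has size at most 3, so the width is 3 − 1 = 2 and tw(G) ≤ 2. The edges e–d–f–b–e form a cycle, so G is not a tree and its treewidth is at least 2. Combining the bounds, tw(G) = 2.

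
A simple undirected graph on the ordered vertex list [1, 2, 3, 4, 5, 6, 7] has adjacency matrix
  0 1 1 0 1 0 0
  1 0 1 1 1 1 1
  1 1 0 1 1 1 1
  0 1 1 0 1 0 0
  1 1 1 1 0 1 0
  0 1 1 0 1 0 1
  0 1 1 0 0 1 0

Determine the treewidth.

3

A width-3 tree decomposition is:
Bags: B1 = {2, 3, 6, 7}  B2 = {2, 3, 5, 6}  B3 = {1, 2, 3, 5}  B4 = {2, 3, 4, 5}
Tree: B1–B2, B2–B3, B3–B4
Each bag holds 4 vertices, so the decomposition has width 3, which upper-bounds the treewidth. For the lower bound, the 4 vertices {1, 2, 3, 5} are pairwise adjacent, and any tree decomposition puts a clique entirely inside one bag — forcing width ≥ 3. The upper and lower bounds meet at 3, so that is the treewidth.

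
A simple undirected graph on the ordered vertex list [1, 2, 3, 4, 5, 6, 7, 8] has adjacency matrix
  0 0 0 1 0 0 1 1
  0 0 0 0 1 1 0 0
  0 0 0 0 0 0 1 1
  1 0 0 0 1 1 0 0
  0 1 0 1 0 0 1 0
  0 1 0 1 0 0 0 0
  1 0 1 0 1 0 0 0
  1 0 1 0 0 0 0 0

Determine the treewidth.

A width-2 tree decomposition is:
Bags: B1 = {1, 3, 8}  B2 = {1, 3, 7}  B3 = {1, 4, 7}  B4 = {4, 5, 7}  B5 = {4, 5, 6}  B6 = {2, 5, 6}
Tree: B1–B2, B2–B3, B3–B4, B4–B5, B5–B6
Each bag holds 3 vertices, so the decomposition has width 2, which upper-bounds the treewidth. The edges 8–3–7–1–8 form a cycle, so G is not a tree and its treewidth is at least 2. The upper and lower bounds meet at 2, so that is the treewidth.

2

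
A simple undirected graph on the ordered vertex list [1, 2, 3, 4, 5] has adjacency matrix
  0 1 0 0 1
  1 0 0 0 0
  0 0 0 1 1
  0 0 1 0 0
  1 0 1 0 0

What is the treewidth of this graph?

A width-1 tree decomposition is:
Bags: B1 = {3, 4}  B2 = {3, 5}  B3 = {1, 5}  B4 = {1, 2}
Tree: B1–B2, B2–B3, B3–B4
Every bag has size at most 2, so the width is 2 − 1 = 1 and tw(G) ≤ 1. G has an edge, so its treewidth is at least 1. Combining the bounds, tw(G) = 1.

1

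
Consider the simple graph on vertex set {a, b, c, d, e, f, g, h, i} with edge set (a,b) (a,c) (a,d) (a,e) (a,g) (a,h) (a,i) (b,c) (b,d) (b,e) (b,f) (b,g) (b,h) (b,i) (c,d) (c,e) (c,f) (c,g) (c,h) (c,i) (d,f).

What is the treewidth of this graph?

A width-3 tree decomposition is:
Bags: B1 = {a, b, c, e}  B2 = {a, b, c, g}  B3 = {a, b, c, d}  B4 = {b, c, d, f}  B5 = {a, b, c, h}  B6 = {a, b, c, i}
Tree: B1–B2, B1–B3, B3–B4, B1–B5, B3–B6
The largest bag has 4 vertices, giving width 3; this decomposition certifies tw(G) ≤ 3. For the lower bound, the 4 vertices {a, b, c, d} are pairwise adjacent, and any tree decomposition puts a clique entirely inside one bag — forcing width ≥ 3. The upper and lower bounds meet at 3, so that is the treewidth.

3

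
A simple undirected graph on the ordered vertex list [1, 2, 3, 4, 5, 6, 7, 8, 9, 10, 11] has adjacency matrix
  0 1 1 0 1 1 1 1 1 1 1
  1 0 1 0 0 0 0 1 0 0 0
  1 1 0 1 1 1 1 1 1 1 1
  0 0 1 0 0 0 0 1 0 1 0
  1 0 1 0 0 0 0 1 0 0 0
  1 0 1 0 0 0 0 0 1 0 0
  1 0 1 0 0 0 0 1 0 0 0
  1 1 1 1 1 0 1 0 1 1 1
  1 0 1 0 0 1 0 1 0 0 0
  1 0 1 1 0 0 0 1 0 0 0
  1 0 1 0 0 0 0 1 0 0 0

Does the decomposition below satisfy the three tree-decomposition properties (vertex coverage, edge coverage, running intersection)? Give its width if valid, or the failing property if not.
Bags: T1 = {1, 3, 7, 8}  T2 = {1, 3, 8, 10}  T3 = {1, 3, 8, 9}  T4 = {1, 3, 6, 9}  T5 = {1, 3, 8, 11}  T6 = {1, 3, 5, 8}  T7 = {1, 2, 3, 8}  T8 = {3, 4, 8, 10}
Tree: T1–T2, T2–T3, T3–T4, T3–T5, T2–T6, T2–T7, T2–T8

Vertex coverage: the bags together contain {1, 2, 3, 4, 5, 6, 7, 8, 9, 10, 11}, the full vertex set. Edge coverage: each edge of G has both endpoints in at least one bag. Running intersection: for every vertex, the bags containing it form a connected subtree. All three properties hold, so this is a valid tree decomposition of width max|bag| − 1 = 3, and hence tw(G) ≤ 3.

Yes; width 3.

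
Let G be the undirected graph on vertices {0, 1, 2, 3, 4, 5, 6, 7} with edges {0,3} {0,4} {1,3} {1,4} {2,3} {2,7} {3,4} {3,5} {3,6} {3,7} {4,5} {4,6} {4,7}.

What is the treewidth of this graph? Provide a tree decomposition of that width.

Treewidth 2.
One such decomposition:
Bags: B1 = {2, 3, 7}  B2 = {3, 4, 7}  B3 = {1, 3, 4}  B4 = {3, 4, 6}  B5 = {0, 3, 4}  B6 = {3, 4, 5}
Tree: B1–B2, B2–B3, B3–B4, B4–B5, B5–B6

The largest bag has 3 vertices, giving width 2; this decomposition certifies tw(G) ≤ 2. For the lower bound, the 3 vertices {2, 3, 7} are pairwise adjacent, and any tree decomposition puts a clique entirely inside one bag — forcing width ≥ 2. Combining the bounds, tw(G) = 2.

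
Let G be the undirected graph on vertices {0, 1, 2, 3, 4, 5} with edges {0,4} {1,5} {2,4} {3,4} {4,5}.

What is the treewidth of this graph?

1

A width-1 tree decomposition is:
Bags: B1 = {0, 4}  B2 = {3, 4}  B3 = {4, 5}  B4 = {1, 5}  B5 = {2, 4}
Tree: B1–B2, B1–B3, B3–B4, B3–B5
Every bag has size at most 2, so the width is 2 − 1 = 1 and tw(G) ≤ 1. Any graph with an edge has treewidth ≥ 1, and G has the edge 0–4. Therefore the treewidth is 1.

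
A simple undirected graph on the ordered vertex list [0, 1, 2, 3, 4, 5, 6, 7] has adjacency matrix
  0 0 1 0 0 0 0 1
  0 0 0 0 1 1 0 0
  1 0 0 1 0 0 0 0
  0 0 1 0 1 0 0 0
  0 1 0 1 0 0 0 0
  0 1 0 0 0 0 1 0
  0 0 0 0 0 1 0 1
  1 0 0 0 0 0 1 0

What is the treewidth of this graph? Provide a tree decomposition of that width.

Every bag has size at most 3, so the width is 3 − 1 = 2 and tw(G) ≤ 2. Since 4–3–2–0–7–6–5–1–4 is a cycle in G, G is not acyclic. Forests are exactly the graphs of treewidth ≤ 1, so tw(G) ≥ 2. Therefore the treewidth is 2.

Treewidth 2.
Bags: B1 = {2, 3, 4}  B2 = {0, 2, 4}  B3 = {0, 4, 7}  B4 = {4, 6, 7}  B5 = {4, 5, 6}  B6 = {1, 4, 5}
Tree: B1–B2, B2–B3, B3–B4, B4–B5, B5–B6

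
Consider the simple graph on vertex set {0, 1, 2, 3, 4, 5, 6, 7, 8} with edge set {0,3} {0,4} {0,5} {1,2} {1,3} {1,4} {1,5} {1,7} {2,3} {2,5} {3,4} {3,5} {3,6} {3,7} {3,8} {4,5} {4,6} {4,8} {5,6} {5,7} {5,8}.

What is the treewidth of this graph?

A width-3 tree decomposition is:
Bags: B1 = {1, 3, 4, 5}  B2 = {1, 2, 3, 5}  B3 = {3, 4, 5, 8}  B4 = {0, 3, 4, 5}  B5 = {1, 3, 5, 7}  B6 = {3, 4, 5, 6}
Tree: B1–B2, B1–B3, B1–B4, B1–B5, B1–B6
Each bag holds 4 vertices, so the decomposition has width 3, which upper-bounds the treewidth. For the lower bound, the 4 vertices {1, 2, 3, 5} are pairwise adjacent, and any tree decomposition puts a clique entirely inside one bag — forcing width ≥ 3. Combining the bounds, tw(G) = 3.

3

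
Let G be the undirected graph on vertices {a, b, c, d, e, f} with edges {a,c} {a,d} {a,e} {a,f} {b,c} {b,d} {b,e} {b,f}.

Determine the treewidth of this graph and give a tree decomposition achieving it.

Treewidth 2.
One optimal decomposition is:
Bags: B1 = {a, b, c}  B2 = {a, b, d}  B3 = {a, b, e}  B4 = {a, b, f}
Tree: B1–B2, B2–B3, B3–B4

Every bag has size at most 3, so the width is 3 − 1 = 2 and tw(G) ≤ 2. For the lower bound, G contains the cycle c–b–d–a–c, so G is not a forest; only forests have treewidth ≤ 1, hence tw(G) ≥ 2. Combining the bounds, tw(G) = 2.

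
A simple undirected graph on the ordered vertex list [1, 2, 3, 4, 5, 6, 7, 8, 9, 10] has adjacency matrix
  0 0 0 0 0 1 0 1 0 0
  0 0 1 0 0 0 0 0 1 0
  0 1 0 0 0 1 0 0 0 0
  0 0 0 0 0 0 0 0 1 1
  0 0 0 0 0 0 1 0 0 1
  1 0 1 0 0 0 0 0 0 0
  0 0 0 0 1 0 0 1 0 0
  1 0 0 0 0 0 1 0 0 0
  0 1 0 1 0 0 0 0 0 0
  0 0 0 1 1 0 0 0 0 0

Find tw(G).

2

A width-2 tree decomposition is:
Bags: B1 = {2, 3, 6}  B2 = {1, 2, 6}  B3 = {1, 2, 8}  B4 = {2, 7, 8}  B5 = {2, 5, 7}  B6 = {2, 5, 10}  B7 = {2, 4, 10}  B8 = {2, 4, 9}
Tree: B1–B2, B2–B3, B3–B4, B4–B5, B5–B6, B6–B7, B7–B8
The largest bag has 3 vertices, giving width 2; this decomposition certifies tw(G) ≤ 2. The edges 2–3–6–1–8–7–5–10–4–9–2 form a cycle, so G is not a tree and its treewidth is at least 2. Hence tw(G) = 2 exactly.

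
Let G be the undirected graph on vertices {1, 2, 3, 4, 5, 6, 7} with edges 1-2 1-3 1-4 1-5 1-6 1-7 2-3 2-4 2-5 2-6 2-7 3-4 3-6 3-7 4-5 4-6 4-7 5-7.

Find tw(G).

A width-4 tree decomposition is:
Bags: B1 = {1, 2, 3, 4, 7}  B2 = {1, 2, 4, 5, 7}  B3 = {1, 2, 3, 4, 6}
Tree: B1–B2, B1–B3
Each bag holds 5 vertices, so the decomposition has width 4, which upper-bounds the treewidth. On the other hand G contains the 5-clique {1, 2, 3, 4, 6}. A clique must lie in a single bag of any decomposition, so no decomposition can have width below 4. The upper and lower bounds meet at 4, so that is the treewidth.

4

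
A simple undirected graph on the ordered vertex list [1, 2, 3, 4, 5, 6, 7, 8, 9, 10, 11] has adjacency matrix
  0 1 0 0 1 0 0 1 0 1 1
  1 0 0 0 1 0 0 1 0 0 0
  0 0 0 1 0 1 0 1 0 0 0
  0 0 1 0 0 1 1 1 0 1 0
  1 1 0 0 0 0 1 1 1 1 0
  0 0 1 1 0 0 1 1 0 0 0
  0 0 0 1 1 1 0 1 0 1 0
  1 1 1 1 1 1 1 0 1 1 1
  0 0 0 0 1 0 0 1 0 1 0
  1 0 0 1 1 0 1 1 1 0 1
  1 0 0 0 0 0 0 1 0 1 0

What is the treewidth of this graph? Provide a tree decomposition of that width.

Treewidth 3.
One such decomposition:
Bags: B1 = {3, 4, 6, 8}  B2 = {4, 6, 7, 8}  B3 = {4, 7, 8, 10}  B4 = {5, 7, 8, 10}  B5 = {1, 5, 8, 10}  B6 = {1, 2, 5, 8}  B7 = {1, 8, 10, 11}  B8 = {5, 8, 9, 10}
Tree: B1–B2, B2–B3, B3–B4, B4–B5, B5–B6, B5–B7, B4–B8

Each bag holds 4 vertices, so the decomposition has width 3, which upper-bounds the treewidth. On the other hand G contains the 4-clique {1, 8, 10, 11}. A clique must lie in a single bag of any decomposition, so no decomposition can have width below 3. Hence tw(G) = 3 exactly.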